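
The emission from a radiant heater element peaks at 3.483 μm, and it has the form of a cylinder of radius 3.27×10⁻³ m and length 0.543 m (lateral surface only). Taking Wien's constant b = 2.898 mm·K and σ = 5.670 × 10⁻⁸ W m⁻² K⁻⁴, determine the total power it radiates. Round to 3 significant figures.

Wien's law: T = b/λ_max = 2.898×10⁻³/3.483×10⁻⁶ = 832.041 K.
Lateral area A = 2πrL = 2π×3.27×10⁻³×0.543 = 0.0111565 m².
Then P = σAT⁴ = 5.670×10⁻⁸×0.0111565×(832.041)⁴ = 303 W.

P ≈ 303 W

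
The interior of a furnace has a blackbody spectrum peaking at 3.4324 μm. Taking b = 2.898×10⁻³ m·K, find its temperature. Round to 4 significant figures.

T ≈ 844.3 K

Wien's law gives T = b/λ_max = (2.898×10⁻³ m·K)/(3.4324×10⁻⁶ m) = 844.3 K.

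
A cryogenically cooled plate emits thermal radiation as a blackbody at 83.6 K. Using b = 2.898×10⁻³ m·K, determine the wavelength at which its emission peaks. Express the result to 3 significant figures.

λ_max ≈ 34.7 μm

Wien's displacement law: λ_max = b/T = (2.898×10⁻³ m·K)/(83.6 K) = 3.467×10⁻⁵ m.
That is 34.7 μm, in the infrared range.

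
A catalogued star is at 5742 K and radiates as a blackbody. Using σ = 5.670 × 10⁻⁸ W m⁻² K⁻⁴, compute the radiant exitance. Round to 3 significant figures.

Stefan–Boltzmann: I = σT⁴ = 5.670×10⁻⁸ × (5742)⁴ = 6.16×10⁷ W/m².

I ≈ 6.16×10⁷ W/m²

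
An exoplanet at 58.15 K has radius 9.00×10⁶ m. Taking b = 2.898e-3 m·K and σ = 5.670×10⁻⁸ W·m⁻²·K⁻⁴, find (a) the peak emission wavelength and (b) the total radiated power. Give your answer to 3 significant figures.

λ_max ≈ 49.8 μm; P ≈ 6.60×10¹⁴ W

(a) λ_max = b/T = 2.898×10⁻³/58.15 = 4.984×10⁻⁵ m = 49.8 μm.
Surface area A = 4πR² = 4π(9.00×10⁶ m)² = 1.01788×10¹⁵ m².
(b) P = σAT⁴ = 5.670×10⁻⁸×1.01788×10¹⁵×(58.15)⁴ = 6.60×10¹⁴ W.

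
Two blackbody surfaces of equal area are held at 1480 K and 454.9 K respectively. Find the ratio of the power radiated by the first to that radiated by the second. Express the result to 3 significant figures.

With equal areas, P₁/P₂ = (T₁/T₂)⁴ = (1480/454.9)⁴ = 112.

P₁/P₂ ≈ 112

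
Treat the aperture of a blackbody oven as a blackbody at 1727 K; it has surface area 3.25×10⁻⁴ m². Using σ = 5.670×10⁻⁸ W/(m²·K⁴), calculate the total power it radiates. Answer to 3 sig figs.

P ≈ 164 W

Area A = 3.25×10⁻⁴ m².
P = σAT⁴ = 5.670×10⁻⁸ × 3.25×10⁻⁴ × (1727)⁴ = 164 W.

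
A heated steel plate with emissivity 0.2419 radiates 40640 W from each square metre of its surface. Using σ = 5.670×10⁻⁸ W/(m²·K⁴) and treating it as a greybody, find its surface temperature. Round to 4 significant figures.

T ≈ 1312 K

I = εσT⁴, so T = (I/εσ)^(1/4) = (40640/(0.2419×5.670×10⁻⁸))^(1/4) = 1312 K.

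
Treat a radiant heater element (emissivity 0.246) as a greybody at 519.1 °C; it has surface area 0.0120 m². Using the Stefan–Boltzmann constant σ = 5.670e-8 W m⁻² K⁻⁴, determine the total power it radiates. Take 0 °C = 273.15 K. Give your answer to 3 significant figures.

T = 519.1 °C + 273.15 = 792.25 K.
Area A = 0.0120 m².
P = εσAT⁴ = 0.246 × 5.670×10⁻⁸ × 0.0120 × (792.25)⁴ = 65.9 W.

P ≈ 65.9 W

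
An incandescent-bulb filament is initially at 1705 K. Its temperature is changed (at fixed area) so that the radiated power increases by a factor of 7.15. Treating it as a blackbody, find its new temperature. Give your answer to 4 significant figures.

T₂ ≈ 2788 K

P ∝ T⁴, so T₂/T₁ = (P₂/P₁)^(1/4) = (7.15)^(1/4) = 1.63522.
T₂ = 1705 × 1.63522 = 2788 K.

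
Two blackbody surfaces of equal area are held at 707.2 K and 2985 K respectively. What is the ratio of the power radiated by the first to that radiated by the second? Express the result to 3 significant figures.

P₁/P₂ ≈ 3.15×10⁻³

With equal areas, P₁/P₂ = (T₁/T₂)⁴ = (707.2/2985)⁴ = 3.15×10⁻³.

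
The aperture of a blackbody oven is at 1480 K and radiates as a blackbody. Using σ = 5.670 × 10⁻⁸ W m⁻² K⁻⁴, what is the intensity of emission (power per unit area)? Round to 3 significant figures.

I ≈ 2.72×10⁵ W/m²

Stefan–Boltzmann: I = σT⁴ = 5.670×10⁻⁸ × (1480)⁴ = 2.72×10⁵ W/m².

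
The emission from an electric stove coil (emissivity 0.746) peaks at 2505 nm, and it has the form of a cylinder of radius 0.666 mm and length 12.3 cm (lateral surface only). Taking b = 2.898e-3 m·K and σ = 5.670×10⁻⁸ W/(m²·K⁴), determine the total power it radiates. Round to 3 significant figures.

P ≈ 39.0 W

Wien's law: T = b/λ_max = 2.898×10⁻³/2.505×10⁻⁶ = 1156.89 K.
Lateral area A = 2πrL = 2π×6.66×10⁻⁴×0.123 = 5.14706×10⁻⁴ m².
Then P = εσAT⁴ = 0.746×5.670×10⁻⁸×5.14706×10⁻⁴×(1156.89)⁴ = 39.0 W.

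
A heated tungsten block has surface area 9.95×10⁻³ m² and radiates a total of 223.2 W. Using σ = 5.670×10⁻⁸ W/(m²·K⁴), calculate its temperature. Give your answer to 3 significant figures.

Area A = 9.95×10⁻³ m².
P = σAT⁴ ⇒ T = (P/(σA))^(1/4) = (223.2/(5.670×10⁻⁸×9.95×10⁻³))^(1/4) = 793 K.

T ≈ 793 K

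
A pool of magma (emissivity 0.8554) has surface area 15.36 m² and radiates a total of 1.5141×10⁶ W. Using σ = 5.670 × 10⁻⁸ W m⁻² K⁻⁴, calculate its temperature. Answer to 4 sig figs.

T ≈ 1194 K

Area A = 15.36 m².
P = εσAT⁴ ⇒ T = (P/(εσA))^(1/4) = (1.5141×10⁶/(0.8554×5.670×10⁻⁸×15.36))^(1/4) = 1194 K.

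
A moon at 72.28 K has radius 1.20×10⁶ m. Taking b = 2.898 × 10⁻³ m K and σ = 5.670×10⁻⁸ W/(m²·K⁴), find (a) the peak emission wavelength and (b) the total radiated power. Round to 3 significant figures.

(a) λ_max = b/T = 2.898×10⁻³/72.28 = 4.009×10⁻⁵ m = 40.1 μm.
Surface area A = 4πR² = 4π(1.20×10⁶ m)² = 1.80956×10¹³ m².
(b) P = σAT⁴ = 5.670×10⁻⁸×1.80956×10¹³×(72.28)⁴ = 2.80×10¹³ W.

λ_max ≈ 40.1 μm; P ≈ 2.80×10¹³ W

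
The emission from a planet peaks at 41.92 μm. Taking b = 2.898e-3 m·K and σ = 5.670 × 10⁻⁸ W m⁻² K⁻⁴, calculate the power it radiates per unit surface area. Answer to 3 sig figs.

I ≈ 1.30 W/m²

Wien's law: T = b/λ_max = 2.898×10⁻³/4.192×10⁻⁵ = 69.1317 K.
Then I = σT⁴ = 5.670×10⁻⁸×(69.1317)⁴ = 1.30 W/m².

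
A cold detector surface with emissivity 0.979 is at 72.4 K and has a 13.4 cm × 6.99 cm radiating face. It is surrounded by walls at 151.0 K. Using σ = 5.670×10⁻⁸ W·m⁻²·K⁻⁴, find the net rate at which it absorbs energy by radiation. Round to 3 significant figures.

Area A = 0.134 × 0.0699 = 9.3666×10⁻³ m².
Net radiated power P_net = εσA(T⁴ − T₀⁴) = 0.979×5.670×10⁻⁸×9.3666×10⁻³×(72.4⁴ − 151.0⁴).
T⁴ − T₀⁴ = 2.74760×10⁷ − 5.19886×10⁸ = -4.92410×10⁸ K⁴, so P_net = -0.256 W — negative, meaning a net gain of 0.256 W.

Net gain ≈ 0.256 W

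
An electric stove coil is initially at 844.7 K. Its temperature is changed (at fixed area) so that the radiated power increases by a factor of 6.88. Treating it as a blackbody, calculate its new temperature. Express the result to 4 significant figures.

T₂ ≈ 1368 K

P ∝ T⁴, so T₂/T₁ = (P₂/P₁)^(1/4) = (6.88)^(1/4) = 1.61956.
T₂ = 844.7 × 1.61956 = 1368 K.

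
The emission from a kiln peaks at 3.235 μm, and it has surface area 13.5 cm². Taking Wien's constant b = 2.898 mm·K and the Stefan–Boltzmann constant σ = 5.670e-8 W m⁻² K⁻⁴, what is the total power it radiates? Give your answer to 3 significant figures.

Wien's law: T = b/λ_max = 2.898×10⁻³/3.235×10⁻⁶ = 895.827 K.
Area A = 13.5 cm² = 1.35×10⁻³ m².
Then P = σAT⁴ = 5.670×10⁻⁸×1.35×10⁻³×(895.827)⁴ = 49.3 W.

P ≈ 49.3 W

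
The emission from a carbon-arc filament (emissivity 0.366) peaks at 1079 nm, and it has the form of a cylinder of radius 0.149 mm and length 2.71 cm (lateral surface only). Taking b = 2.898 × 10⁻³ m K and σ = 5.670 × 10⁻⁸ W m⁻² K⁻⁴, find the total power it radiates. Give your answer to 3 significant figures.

P ≈ 27.4 W

Wien's law: T = b/λ_max = 2.898×10⁻³/1.079×10⁻⁶ = 2685.82 K.
Lateral area A = 2πrL = 2π×1.49×10⁻⁴×0.0271 = 2.53709×10⁻⁵ m².
Then P = εσAT⁴ = 0.366×5.670×10⁻⁸×2.53709×10⁻⁵×(2685.82)⁴ = 27.4 W.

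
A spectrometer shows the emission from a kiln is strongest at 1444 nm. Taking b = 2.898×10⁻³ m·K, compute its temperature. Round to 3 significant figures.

Wien's law gives T = b/λ_max = (2.898×10⁻³ m·K)/(1.444×10⁻⁶ m) = 2.01×10³ K.

T ≈ 2.01×10³ K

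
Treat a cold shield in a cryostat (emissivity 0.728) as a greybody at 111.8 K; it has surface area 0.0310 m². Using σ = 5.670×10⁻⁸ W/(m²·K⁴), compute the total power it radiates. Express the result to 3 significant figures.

Area A = 0.0310 m².
P = εσAT⁴ = 0.728 × 5.670×10⁻⁸ × 0.0310 × (111.8)⁴ = 0.200 W.

P ≈ 0.200 W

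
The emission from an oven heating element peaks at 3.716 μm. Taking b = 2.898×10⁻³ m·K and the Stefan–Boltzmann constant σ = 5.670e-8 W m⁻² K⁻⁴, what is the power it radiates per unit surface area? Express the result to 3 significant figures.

I ≈ 2.10×10⁴ W/m²

Wien's law: T = b/λ_max = 2.898×10⁻³/3.716×10⁻⁶ = 779.871 K.
Then I = σT⁴ = 5.670×10⁻⁸×(779.871)⁴ = 2.10×10⁴ W/m².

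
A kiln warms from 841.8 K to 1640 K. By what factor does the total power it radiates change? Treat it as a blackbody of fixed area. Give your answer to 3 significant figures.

P₂/P₁ ≈ 14.4

P ∝ T⁴, so P₂/P₁ = (T₂/T₁)⁴ = (1640/841.8)⁴ = (1.94821)⁴ = 14.4.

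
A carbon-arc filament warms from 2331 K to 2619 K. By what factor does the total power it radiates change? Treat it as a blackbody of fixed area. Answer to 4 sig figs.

P₂/P₁ ≈ 1.594

P ∝ T⁴, so P₂/P₁ = (T₂/T₁)⁴ = (2619/2331)⁴ = (1.12355)⁴ = 1.594.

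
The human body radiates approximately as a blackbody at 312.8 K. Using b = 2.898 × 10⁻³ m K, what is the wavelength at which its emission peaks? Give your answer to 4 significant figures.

Wien's displacement law: λ_max = b/T = (2.898×10⁻³ m·K)/(312.8 K) = 9.2647×10⁻⁶ m.
That is 9.265 μm, in the infrared range.

λ_max ≈ 9.265 μm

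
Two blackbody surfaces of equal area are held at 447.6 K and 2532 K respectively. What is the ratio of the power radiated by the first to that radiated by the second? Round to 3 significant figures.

With equal areas, P₁/P₂ = (T₁/T₂)⁴ = (447.6/2532)⁴ = 9.77×10⁻⁴.

P₁/P₂ ≈ 9.77×10⁻⁴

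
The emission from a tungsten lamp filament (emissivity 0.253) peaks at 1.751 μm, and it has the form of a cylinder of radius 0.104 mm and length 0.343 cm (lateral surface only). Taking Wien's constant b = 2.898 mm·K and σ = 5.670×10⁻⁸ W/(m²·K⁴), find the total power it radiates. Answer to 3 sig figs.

Wien's law: T = b/λ_max = 2.898×10⁻³/1.751×10⁻⁶ = 1655.05 K.
Lateral area A = 2πrL = 2π×1.04×10⁻⁴×3.43×10⁻³ = 2.24134×10⁻⁶ m².
Then P = εσAT⁴ = 0.253×5.670×10⁻⁸×2.24134×10⁻⁶×(1655.05)⁴ = 0.241 W.

P ≈ 0.241 W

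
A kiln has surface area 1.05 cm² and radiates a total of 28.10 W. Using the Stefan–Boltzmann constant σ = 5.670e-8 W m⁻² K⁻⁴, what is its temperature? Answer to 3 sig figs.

Area A = 1.05 cm² = 1.05×10⁻⁴ m².
P = σAT⁴ ⇒ T = (P/(σA))^(1/4) = (28.10/(5.670×10⁻⁸×1.05×10⁻⁴))^(1/4) = 1.47×10³ K.

T ≈ 1.47×10³ K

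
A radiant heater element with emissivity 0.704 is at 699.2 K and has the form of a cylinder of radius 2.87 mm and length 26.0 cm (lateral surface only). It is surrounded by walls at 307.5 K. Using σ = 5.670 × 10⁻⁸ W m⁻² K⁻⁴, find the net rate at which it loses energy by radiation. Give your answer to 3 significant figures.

Net loss ≈ 43.1 W

Lateral area A = 2πrL = 2π×2.87×10⁻³×0.260 = 4.68851×10⁻³ m².
Net radiated power P_net = εσA(T⁴ − T₀⁴) = 0.704×5.670×10⁻⁸×4.68851×10⁻³×(699.2⁴ − 307.5⁴).
T⁴ − T₀⁴ = 2.39004×10¹¹ − 8.94088×10⁹ = 2.30063×10¹¹ K⁴, so P_net = 43.1 W.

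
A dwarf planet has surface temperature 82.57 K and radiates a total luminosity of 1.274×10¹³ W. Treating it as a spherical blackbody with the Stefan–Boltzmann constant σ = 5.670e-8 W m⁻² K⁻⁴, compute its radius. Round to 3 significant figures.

R ≈ 6.20×10⁵ m

L = 4πR²σT⁴ ⇒ R = √(L/(4πσT⁴)).
σT⁴ = 2.63556 W/m², so R = √(1.274×10¹³/(4π×2.63556)) = 6.20×10⁵ m.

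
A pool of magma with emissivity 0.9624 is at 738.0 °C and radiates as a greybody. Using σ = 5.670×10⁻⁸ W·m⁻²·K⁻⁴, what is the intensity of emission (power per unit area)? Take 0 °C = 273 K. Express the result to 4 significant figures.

I ≈ 5.701×10⁴ W/m²

T = 738.0 °C + 273 = 1011.0 K.
Stefan–Boltzmann: I = εσT⁴ = 0.9624 × 5.670×10⁻⁸ × (1011.0)⁴ = 5.701×10⁴ W/m².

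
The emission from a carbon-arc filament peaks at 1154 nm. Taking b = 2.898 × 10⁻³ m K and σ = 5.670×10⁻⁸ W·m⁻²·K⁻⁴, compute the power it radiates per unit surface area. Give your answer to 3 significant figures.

Wien's law: T = b/λ_max = 2.898×10⁻³/1.154×10⁻⁶ = 2511.27 K.
Then I = σT⁴ = 5.670×10⁻⁸×(2511.27)⁴ = 2.26×10⁶ W/m².

I ≈ 2.26×10⁶ W/m²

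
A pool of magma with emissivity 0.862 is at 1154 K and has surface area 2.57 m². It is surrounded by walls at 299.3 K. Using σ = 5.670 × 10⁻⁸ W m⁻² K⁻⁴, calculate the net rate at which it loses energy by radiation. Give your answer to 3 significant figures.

Net loss ≈ 2.22×10⁵ W

Area A = 2.57 m².
Net radiated power P_net = εσA(T⁴ − T₀⁴) = 0.862×5.670×10⁻⁸×2.57×(1154⁴ − 299.3⁴).
T⁴ − T₀⁴ = 1.77347×10¹² − 8.02466×10⁹ = 1.76545×10¹² K⁴, so P_net = 2.22×10⁵ W.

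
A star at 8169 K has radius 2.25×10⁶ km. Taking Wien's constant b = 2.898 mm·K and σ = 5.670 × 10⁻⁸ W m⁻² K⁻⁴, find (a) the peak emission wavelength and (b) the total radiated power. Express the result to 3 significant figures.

λ_max ≈ 0.355 μm; P ≈ 1.61×10²⁸ W

(a) λ_max = b/T = 2.898×10⁻³/8169 = 3.548×10⁻⁷ m = 0.355 μm.
Surface area A = 4πR² = 4π(2.25×10⁹ m)² = 6.36173×10¹⁹ m².
(b) P = σAT⁴ = 5.670×10⁻⁸×6.36173×10¹⁹×(8169)⁴ = 1.61×10²⁸ W.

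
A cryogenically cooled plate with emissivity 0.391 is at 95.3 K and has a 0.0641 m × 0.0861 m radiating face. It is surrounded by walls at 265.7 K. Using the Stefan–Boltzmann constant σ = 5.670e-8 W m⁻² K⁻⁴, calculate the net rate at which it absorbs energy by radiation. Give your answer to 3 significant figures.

Net gain ≈ 0.600 W

Area A = 0.0641 × 0.0861 = 5.51901×10⁻³ m².
Net radiated power P_net = εσA(T⁴ − T₀⁴) = 0.391×5.670×10⁻⁸×5.51901×10⁻³×(95.3⁴ − 265.7⁴).
T⁴ − T₀⁴ = 8.24844×10⁷ − 4.98386×10⁹ = -4.90138×10⁹ K⁴, so P_net = -0.600 W — negative, meaning a net gain of 0.600 W.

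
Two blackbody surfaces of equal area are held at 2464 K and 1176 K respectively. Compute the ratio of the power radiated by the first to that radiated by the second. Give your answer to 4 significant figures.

With equal areas, P₁/P₂ = (T₁/T₂)⁴ = (2464/1176)⁴ = 19.27.

P₁/P₂ ≈ 19.27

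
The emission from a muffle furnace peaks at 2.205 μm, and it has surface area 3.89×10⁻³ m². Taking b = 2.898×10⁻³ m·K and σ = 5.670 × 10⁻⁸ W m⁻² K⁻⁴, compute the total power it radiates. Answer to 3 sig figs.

Wien's law: T = b/λ_max = 2.898×10⁻³/2.205×10⁻⁶ = 1314.29 K.
Area A = 3.89×10⁻³ m².
Then P = σAT⁴ = 5.670×10⁻⁸×3.89×10⁻³×(1314.29)⁴ = 658 W.

P ≈ 658 W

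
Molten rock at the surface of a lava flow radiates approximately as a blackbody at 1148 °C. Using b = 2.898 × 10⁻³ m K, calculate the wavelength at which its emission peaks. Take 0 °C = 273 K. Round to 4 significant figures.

T = 1148 °C + 273 = 1421 K.
Wien's displacement law: λ_max = b/T = (2.898×10⁻³ m·K)/(1421 K) = 2.0394×10⁻⁶ m.
That is 2039 nm, in the infrared range.

λ_max ≈ 2039 nm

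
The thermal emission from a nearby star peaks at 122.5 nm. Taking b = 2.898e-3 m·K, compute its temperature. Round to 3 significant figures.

Wien's law gives T = b/λ_max = (2.898×10⁻³ m·K)/(1.225×10⁻⁷ m) = 2.37×10⁴ K.

T ≈ 2.37×10⁴ K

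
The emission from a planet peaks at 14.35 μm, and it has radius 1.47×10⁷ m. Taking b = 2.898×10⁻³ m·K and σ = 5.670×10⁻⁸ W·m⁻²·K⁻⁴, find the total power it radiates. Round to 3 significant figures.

Wien's law: T = b/λ_max = 2.898×10⁻³/1.435×10⁻⁵ = 201.951 K.
Surface area A = 4πR² = 4π(1.47×10⁷ m)² = 2.71547×10¹⁵ m².
Then P = σAT⁴ = 5.670×10⁻⁸×2.71547×10¹⁵×(201.951)⁴ = 2.56×10¹⁷ W.

P ≈ 2.56×10¹⁷ W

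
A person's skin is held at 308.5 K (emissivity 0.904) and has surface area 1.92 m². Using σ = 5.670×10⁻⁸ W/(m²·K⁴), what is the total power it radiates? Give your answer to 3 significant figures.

P ≈ 891 W

Area A = 1.92 m².
P = εσAT⁴ = 0.904 × 5.670×10⁻⁸ × 1.92 × (308.5)⁴ = 891 W.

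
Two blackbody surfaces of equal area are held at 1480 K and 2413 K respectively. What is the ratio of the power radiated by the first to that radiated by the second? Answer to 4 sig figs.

With equal areas, P₁/P₂ = (T₁/T₂)⁴ = (1480/2413)⁴ = 0.1415.

P₁/P₂ ≈ 0.1415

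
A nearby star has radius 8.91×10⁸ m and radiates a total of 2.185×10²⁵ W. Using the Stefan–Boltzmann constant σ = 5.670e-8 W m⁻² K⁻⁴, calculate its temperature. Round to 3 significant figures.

Surface area A = 4πR² = 4π(8.91×10⁸ m)² = 9.97620×10¹⁸ m².
P = σAT⁴ ⇒ T = (P/(σA))^(1/4) = (2.185×10²⁵/(5.670×10⁻⁸×9.97620×10¹⁸))^(1/4) = 2.49×10³ K.

T ≈ 2.49×10³ K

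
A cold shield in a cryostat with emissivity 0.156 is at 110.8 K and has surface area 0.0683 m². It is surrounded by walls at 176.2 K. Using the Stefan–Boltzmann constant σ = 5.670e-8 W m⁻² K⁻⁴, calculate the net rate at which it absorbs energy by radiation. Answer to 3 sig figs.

Area A = 0.0683 m².
Net radiated power P_net = εσA(T⁴ − T₀⁴) = 0.156×5.670×10⁻⁸×0.0683×(110.8⁴ − 176.2⁴).
T⁴ − T₀⁴ = 1.50716×10⁸ − 9.63881×10⁸ = -8.13165×10⁸ K⁴, so P_net = -0.491 W — negative, meaning a net gain of 0.491 W.

Net gain ≈ 0.491 W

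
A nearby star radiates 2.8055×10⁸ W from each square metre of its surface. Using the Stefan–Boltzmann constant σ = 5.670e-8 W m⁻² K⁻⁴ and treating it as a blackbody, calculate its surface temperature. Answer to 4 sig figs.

T ≈ 8387 K

I = σT⁴, so T = (I/σ)^(1/4) = (2.8055×10⁸/(5.670×10⁻⁸))^(1/4) = 8387 K.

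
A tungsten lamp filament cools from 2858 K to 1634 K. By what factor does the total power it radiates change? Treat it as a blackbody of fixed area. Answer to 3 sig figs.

P₂/P₁ ≈ 0.107

P ∝ T⁴, so P₂/P₁ = (T₂/T₁)⁴ = (1634/2858)⁴ = (0.571728)⁴ = 0.107.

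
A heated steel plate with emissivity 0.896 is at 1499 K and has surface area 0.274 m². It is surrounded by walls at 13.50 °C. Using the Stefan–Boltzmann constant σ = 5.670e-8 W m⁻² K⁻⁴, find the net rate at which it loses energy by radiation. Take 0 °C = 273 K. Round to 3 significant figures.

Surroundings: T = 13.50 °C + 273 = 286.50 K.
Area A = 0.274 m².
Net radiated power P_net = εσA(T⁴ − T₀⁴) = 0.896×5.670×10⁻⁸×0.274×(1499⁴ − 286.50⁴).
T⁴ − T₀⁴ = 5.04901×10¹² − 6.73750×10⁹ = 5.04227×10¹² K⁴, so P_net = 7.02×10⁴ W.

Net loss ≈ 7.02×10⁴ W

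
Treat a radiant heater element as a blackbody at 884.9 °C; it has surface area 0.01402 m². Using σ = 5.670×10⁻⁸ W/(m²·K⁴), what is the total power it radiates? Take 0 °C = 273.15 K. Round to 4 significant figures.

P ≈ 1430 W

T = 884.9 °C + 273.15 = 1158.05 K.
Area A = 0.01402 m².
P = σAT⁴ = 5.670×10⁻⁸ × 0.01402 × (1158.05)⁴ = 1430 W.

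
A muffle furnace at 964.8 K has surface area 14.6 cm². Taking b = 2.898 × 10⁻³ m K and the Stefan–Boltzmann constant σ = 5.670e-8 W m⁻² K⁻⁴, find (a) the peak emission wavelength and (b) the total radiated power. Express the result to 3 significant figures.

λ_max ≈ 3.00 μm; P ≈ 71.7 W

(a) λ_max = b/T = 2.898×10⁻³/964.8 = 3.004×10⁻⁶ m = 3.00 μm.
Area A = 14.6 cm² = 1.46×10⁻³ m².
(b) P = σAT⁴ = 5.670×10⁻⁸×1.46×10⁻³×(964.8)⁴ = 71.7 W.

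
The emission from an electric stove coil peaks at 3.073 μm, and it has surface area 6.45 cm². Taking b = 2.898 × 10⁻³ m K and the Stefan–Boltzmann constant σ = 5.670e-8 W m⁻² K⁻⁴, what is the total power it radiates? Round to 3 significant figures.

Wien's law: T = b/λ_max = 2.898×10⁻³/3.073×10⁻⁶ = 943.052 K.
Area A = 6.45 cm² = 6.45×10⁻⁴ m².
Then P = σAT⁴ = 5.670×10⁻⁸×6.45×10⁻⁴×(943.052)⁴ = 28.9 W.

P ≈ 28.9 W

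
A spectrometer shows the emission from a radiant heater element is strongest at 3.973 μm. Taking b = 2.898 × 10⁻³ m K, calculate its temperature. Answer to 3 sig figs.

T ≈ 729 K

Wien's law gives T = b/λ_max = (2.898×10⁻³ m·K)/(3.973×10⁻⁶ m) = 729 K.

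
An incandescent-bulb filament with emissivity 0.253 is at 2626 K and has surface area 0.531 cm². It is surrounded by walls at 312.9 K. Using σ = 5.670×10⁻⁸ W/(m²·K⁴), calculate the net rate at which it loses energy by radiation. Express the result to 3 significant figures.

Net loss ≈ 36.2 W

Area A = 0.531 cm² = 5.31×10⁻⁵ m².
Net radiated power P_net = εσA(T⁴ − T₀⁴) = 0.253×5.670×10⁻⁸×5.31×10⁻⁵×(2626⁴ − 312.9⁴).
T⁴ − T₀⁴ = 4.75531×10¹³ − 9.58567×10⁹ = 4.75435×10¹³ K⁴, so P_net = 36.2 W.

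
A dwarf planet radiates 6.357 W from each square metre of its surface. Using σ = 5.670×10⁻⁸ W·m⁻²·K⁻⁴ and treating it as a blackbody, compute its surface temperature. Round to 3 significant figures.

T ≈ 103 K

I = σT⁴, so T = (I/σ)^(1/4) = (6.357/(5.670×10⁻⁸))^(1/4) = 103 K.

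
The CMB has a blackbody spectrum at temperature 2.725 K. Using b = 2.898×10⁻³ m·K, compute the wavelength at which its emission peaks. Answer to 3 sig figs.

λ_max ≈ 1.06 mm

Wien's displacement law: λ_max = b/T = (2.898×10⁻³ m·K)/(2.725 K) = 1.063×10⁻³ m.
That is 1.06 mm, in the microwave range.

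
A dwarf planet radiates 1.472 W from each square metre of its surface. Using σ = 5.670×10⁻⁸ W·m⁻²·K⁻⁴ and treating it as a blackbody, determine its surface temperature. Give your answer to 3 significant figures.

I = σT⁴, so T = (I/σ)^(1/4) = (1.472/(5.670×10⁻⁸))^(1/4) = 71.4 K.

T ≈ 71.4 K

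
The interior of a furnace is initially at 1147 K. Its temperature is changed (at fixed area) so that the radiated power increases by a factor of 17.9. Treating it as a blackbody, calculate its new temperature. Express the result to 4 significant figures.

T₂ ≈ 2359 K

P ∝ T⁴, so T₂/T₁ = (P₂/P₁)^(1/4) = (17.9)^(1/4) = 2.05690.
T₂ = 1147 × 2.05690 = 2359 K.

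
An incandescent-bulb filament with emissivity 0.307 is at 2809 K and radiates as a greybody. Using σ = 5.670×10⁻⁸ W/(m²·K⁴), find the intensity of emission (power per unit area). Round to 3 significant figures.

Stefan–Boltzmann: I = εσT⁴ = 0.307 × 5.670×10⁻⁸ × (2809)⁴ = 1.08×10⁶ W/m².

I ≈ 1.08×10⁶ W/m²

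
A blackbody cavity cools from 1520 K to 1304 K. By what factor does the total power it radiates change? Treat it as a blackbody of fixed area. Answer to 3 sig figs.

P₂/P₁ ≈ 0.542

P ∝ T⁴, so P₂/P₁ = (T₂/T₁)⁴ = (1304/1520)⁴ = (0.857895)⁴ = 0.542.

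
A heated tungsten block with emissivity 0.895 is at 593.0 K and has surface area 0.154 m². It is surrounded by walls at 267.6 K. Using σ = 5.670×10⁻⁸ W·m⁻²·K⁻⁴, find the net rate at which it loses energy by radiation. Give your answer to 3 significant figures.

Net loss ≈ 926 W

Area A = 0.154 m².
Net radiated power P_net = εσA(T⁴ − T₀⁴) = 0.895×5.670×10⁻⁸×0.154×(593.0⁴ − 267.6⁴).
T⁴ − T₀⁴ = 1.23657×10¹¹ − 5.12796×10⁹ = 1.18529×10¹¹ K⁴, so P_net = 926 W.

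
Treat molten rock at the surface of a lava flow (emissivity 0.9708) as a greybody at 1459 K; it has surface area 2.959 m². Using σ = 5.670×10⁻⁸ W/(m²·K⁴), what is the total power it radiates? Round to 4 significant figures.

Area A = 2.959 m².
P = εσAT⁴ = 0.9708 × 5.670×10⁻⁸ × 2.959 × (1459)⁴ = 7.380×10⁵ W.

P ≈ 7.380×10⁵ W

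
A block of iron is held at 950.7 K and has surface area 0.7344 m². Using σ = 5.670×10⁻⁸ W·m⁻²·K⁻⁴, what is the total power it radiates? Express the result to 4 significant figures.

P ≈ 3.402×10⁴ W

Area A = 0.7344 m².
P = σAT⁴ = 5.670×10⁻⁸ × 0.7344 × (950.7)⁴ = 3.402×10⁴ W.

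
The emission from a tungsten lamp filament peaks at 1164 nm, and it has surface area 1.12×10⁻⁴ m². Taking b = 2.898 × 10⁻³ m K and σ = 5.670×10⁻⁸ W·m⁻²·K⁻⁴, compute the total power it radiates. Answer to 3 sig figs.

P ≈ 244 W

Wien's law: T = b/λ_max = 2.898×10⁻³/1.164×10⁻⁶ = 2489.69 K.
Area A = 1.12×10⁻⁴ m².
Then P = σAT⁴ = 5.670×10⁻⁸×1.12×10⁻⁴×(2489.69)⁴ = 244 W.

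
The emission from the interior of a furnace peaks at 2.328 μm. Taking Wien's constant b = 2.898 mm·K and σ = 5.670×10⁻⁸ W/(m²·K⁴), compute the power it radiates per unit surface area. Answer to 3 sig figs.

I ≈ 1.36×10⁵ W/m²

Wien's law: T = b/λ_max = 2.898×10⁻³/2.328×10⁻⁶ = 1244.85 K.
Then I = σT⁴ = 5.670×10⁻⁸×(1244.85)⁴ = 1.36×10⁵ W/m².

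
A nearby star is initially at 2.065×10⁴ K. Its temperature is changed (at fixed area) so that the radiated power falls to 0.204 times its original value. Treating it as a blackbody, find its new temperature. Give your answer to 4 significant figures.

T₂ ≈ 1.388×10⁴ K

P ∝ T⁴, so T₂/T₁ = (P₂/P₁)^(1/4) = (0.204)^(1/4) = 0.672059.
T₂ = 2.065×10⁴ × 0.672059 = 1.388×10⁴ K.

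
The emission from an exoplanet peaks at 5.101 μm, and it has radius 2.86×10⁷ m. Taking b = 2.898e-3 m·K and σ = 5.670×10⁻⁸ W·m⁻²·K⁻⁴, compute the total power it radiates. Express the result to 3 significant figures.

Wien's law: T = b/λ_max = 2.898×10⁻³/5.101×10⁻⁶ = 568.124 K.
Surface area A = 4πR² = 4π(2.86×10⁷ m)² = 1.02788×10¹⁶ m².
Then P = σAT⁴ = 5.670×10⁻⁸×1.02788×10¹⁶×(568.124)⁴ = 6.07×10¹⁹ W.

P ≈ 6.07×10¹⁹ W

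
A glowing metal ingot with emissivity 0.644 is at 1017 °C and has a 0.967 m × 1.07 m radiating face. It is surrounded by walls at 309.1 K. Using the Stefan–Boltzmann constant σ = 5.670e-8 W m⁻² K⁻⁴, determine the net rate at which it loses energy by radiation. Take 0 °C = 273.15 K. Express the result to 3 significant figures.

Net loss ≈ 1.04×10⁵ W

T = 1017 °C + 273.15 = 1290.15 K.
Area A = 0.967 × 1.07 = 1.03469 m².
Net radiated power P_net = εσA(T⁴ − T₀⁴) = 0.644×5.670×10⁻⁸×1.03469×(1290.15⁴ − 309.1⁴).
T⁴ − T₀⁴ = 2.77052×10¹² − 9.12843×10⁹ = 2.76139×10¹² K⁴, so P_net = 1.04×10⁵ W.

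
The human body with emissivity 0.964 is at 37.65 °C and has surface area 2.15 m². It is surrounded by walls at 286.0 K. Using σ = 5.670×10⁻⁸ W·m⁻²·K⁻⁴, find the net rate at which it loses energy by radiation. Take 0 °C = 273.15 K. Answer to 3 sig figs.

Net loss ≈ 310 W

T = 37.65 °C + 273.15 = 310.80 K.
Area A = 2.15 m².
Net radiated power P_net = εσA(T⁴ − T₀⁴) = 0.964×5.670×10⁻⁸×2.15×(310.80⁴ − 286.0⁴).
T⁴ − T₀⁴ = 9.33091×10⁹ − 6.69059×10⁹ = 2.64032×10⁹ K⁴, so P_net = 310 W.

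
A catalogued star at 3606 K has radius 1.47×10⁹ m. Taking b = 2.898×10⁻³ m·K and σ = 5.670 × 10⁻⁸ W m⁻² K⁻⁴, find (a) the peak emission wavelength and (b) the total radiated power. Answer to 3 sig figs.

(a) λ_max = b/T = 2.898×10⁻³/3606 = 8.037×10⁻⁷ m = 0.804 μm.
Surface area A = 4πR² = 4π(1.47×10⁹ m)² = 2.71547×10¹⁹ m².
(b) P = σAT⁴ = 5.670×10⁻⁸×2.71547×10¹⁹×(3606)⁴ = 2.60×10²⁶ W.

λ_max ≈ 0.804 μm; P ≈ 2.60×10²⁶ W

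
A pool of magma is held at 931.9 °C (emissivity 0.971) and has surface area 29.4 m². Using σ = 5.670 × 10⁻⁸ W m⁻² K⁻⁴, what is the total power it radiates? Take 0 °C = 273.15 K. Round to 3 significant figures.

T = 931.9 °C + 273.15 = 1205.05 K.
Area A = 29.4 m².
P = εσAT⁴ = 0.971 × 5.670×10⁻⁸ × 29.4 × (1205.05)⁴ = 3.41×10⁶ W.

P ≈ 3.41×10⁶ W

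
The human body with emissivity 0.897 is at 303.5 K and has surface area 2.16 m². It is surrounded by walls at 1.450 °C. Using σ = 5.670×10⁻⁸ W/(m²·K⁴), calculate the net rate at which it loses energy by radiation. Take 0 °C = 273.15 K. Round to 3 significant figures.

Net loss ≈ 307 W

Surroundings: T = 1.450 °C + 273.15 = 274.600 K.
Area A = 2.16 m².
Net radiated power P_net = εσA(T⁴ − T₀⁴) = 0.897×5.670×10⁻⁸×2.16×(303.5⁴ − 274.600⁴).
T⁴ − T₀⁴ = 8.48467×10⁹ − 5.68594×10⁹ = 2.79873×10⁹ K⁴, so P_net = 307 W.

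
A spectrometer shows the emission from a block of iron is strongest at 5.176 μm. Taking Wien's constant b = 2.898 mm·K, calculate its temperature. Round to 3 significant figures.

Wien's law gives T = b/λ_max = (2.898×10⁻³ m·K)/(5.176×10⁻⁶ m) = 560 K.

T ≈ 560 K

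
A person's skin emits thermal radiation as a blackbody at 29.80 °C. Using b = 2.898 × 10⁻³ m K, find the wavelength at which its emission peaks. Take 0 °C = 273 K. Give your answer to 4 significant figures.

λ_max ≈ 9.571 μm

T = 29.80 °C + 273 = 302.80 K.
Wien's displacement law: λ_max = b/T = (2.898×10⁻³ m·K)/(302.80 K) = 9.5707×10⁻⁶ m.
That is 9.571 μm, in the infrared range.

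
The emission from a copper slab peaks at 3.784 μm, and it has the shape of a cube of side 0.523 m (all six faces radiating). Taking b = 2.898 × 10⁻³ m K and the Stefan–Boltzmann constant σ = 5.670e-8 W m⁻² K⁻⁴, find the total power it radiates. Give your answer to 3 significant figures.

P ≈ 3.20×10⁴ W

Wien's law: T = b/λ_max = 2.898×10⁻³/3.784×10⁻⁶ = 765.856 K.
Area A = 6s² = 6×(0.523 m)² = 1.64117 m².
Then P = σAT⁴ = 5.670×10⁻⁸×1.64117×(765.856)⁴ = 3.20×10⁴ W.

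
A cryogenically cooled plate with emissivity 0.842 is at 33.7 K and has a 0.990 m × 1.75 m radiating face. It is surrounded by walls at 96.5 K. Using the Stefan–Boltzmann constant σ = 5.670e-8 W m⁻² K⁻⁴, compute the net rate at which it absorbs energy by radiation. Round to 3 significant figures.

Area A = 0.990 × 1.75 = 1.7325 m².
Net radiated power P_net = εσA(T⁴ − T₀⁴) = 0.842×5.670×10⁻⁸×1.7325×(33.7⁴ − 96.5⁴).
T⁴ − T₀⁴ = 1.28979×10⁶ − 8.67180×10⁷ = -8.54282×10⁷ K⁴, so P_net = -7.07 W — negative, meaning a net gain of 7.07 W.

Net gain ≈ 7.07 W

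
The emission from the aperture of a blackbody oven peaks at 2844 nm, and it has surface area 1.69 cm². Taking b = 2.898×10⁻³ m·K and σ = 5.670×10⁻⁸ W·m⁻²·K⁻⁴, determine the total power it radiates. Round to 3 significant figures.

Wien's law: T = b/λ_max = 2.898×10⁻³/2.844×10⁻⁶ = 1018.99 K.
Area A = 1.69 cm² = 1.69×10⁻⁴ m².
Then P = σAT⁴ = 5.670×10⁻⁸×1.69×10⁻⁴×(1018.99)⁴ = 10.3 W.

P ≈ 10.3 W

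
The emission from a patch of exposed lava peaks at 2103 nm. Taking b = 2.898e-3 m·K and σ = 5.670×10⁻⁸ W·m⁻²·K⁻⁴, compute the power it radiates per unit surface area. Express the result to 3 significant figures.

I ≈ 2.04×10⁵ W/m²

Wien's law: T = b/λ_max = 2.898×10⁻³/2.103×10⁻⁶ = 1378.03 K.
Then I = σT⁴ = 5.670×10⁻⁸×(1378.03)⁴ = 2.04×10⁵ W/m².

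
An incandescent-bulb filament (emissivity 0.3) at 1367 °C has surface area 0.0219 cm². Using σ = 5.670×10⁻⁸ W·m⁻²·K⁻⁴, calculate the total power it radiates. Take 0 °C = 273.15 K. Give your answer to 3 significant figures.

T = 1367 °C + 273.15 = 1640.15 K.
Area A = 0.0219 cm² = 2.19×10⁻⁶ m².
P = εσAT⁴ = 0.3 × 5.670×10⁻⁸ × 2.19×10⁻⁶ × (1640.15)⁴ = 0.270 W.

P ≈ 0.270 W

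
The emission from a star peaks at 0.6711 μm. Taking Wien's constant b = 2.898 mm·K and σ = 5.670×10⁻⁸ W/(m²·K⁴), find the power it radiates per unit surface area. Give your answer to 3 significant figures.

Wien's law: T = b/λ_max = 2.898×10⁻³/6.711×10⁻⁷ = 4318.28 K.
Then I = σT⁴ = 5.670×10⁻⁸×(4318.28)⁴ = 1.97×10⁷ W/m².

I ≈ 1.97×10⁷ W/m²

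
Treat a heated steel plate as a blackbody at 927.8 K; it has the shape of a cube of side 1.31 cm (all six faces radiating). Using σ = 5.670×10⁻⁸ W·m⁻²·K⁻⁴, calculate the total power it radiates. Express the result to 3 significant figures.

Area A = 6s² = 6×(0.0131 m)² = 1.02966×10⁻³ m².
P = σAT⁴ = 5.670×10⁻⁸ × 1.02966×10⁻³ × (927.8)⁴ = 43.3 W.

P ≈ 43.3 W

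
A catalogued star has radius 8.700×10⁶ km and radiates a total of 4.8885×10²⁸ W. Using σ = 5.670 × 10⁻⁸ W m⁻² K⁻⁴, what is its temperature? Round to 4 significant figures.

Surface area A = 4πR² = 4π(8.700×10⁹ m)² = 9.51149×10²⁰ m².
P = σAT⁴ ⇒ T = (P/(σA))^(1/4) = (4.8885×10²⁸/(5.670×10⁻⁸×9.51149×10²⁰))^(1/4) = 5487 K.

T ≈ 5487 K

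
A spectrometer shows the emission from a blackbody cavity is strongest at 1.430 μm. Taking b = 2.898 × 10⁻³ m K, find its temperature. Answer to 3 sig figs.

T ≈ 2.03×10³ K

Wien's law gives T = b/λ_max = (2.898×10⁻³ m·K)/(1.430×10⁻⁶ m) = 2.03×10³ K.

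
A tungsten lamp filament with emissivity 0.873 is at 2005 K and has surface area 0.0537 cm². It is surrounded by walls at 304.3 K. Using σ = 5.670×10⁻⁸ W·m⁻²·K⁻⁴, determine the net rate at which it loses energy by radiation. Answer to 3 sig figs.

Area A = 0.0537 cm² = 5.37×10⁻⁶ m².
Net radiated power P_net = εσA(T⁴ − T₀⁴) = 0.873×5.670×10⁻⁸×5.37×10⁻⁶×(2005⁴ − 304.3⁴).
T⁴ − T₀⁴ = 1.61606×10¹³ − 8.57448×10⁹ = 1.61520×10¹³ K⁴, so P_net = 4.29 W.

Net loss ≈ 4.29 W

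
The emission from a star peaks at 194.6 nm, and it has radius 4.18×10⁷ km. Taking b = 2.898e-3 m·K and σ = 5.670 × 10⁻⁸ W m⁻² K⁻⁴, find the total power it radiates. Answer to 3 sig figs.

P ≈ 6.12×10³¹ W

Wien's law: T = b/λ_max = 2.898×10⁻³/1.946×10⁻⁷ = 14892.1 K.
Surface area A = 4πR² = 4π(4.18×10¹⁰ m)² = 2.19565×10²² m².
Then P = σAT⁴ = 5.670×10⁻⁸×2.19565×10²²×(14892.1)⁴ = 6.12×10³¹ W.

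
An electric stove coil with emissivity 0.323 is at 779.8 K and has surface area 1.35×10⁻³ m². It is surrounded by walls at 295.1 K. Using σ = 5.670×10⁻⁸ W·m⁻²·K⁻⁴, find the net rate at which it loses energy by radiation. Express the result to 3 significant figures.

Net loss ≈ 8.95 W

Area A = 1.35×10⁻³ m².
Net radiated power P_net = εσA(T⁴ − T₀⁴) = 0.323×5.670×10⁻⁸×1.35×10⁻³×(779.8⁴ − 295.1⁴).
T⁴ − T₀⁴ = 3.69771×10¹¹ − 7.58362×10⁹ = 3.62187×10¹¹ K⁴, so P_net = 8.95 W.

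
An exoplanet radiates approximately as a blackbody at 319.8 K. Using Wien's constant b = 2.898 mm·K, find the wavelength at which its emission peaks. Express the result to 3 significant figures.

λ_max ≈ 9.06 μm

Wien's displacement law: λ_max = b/T = (2.898×10⁻³ m·K)/(319.8 K) = 9.062×10⁻⁶ m.
That is 9.06 μm, in the infrared range.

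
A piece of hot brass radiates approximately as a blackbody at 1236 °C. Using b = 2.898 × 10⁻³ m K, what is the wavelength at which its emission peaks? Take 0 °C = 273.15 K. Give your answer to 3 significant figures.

λ_max ≈ 1.92 μm

T = 1236 °C + 273.15 = 1509.15 K.
Wien's displacement law: λ_max = b/T = (2.898×10⁻³ m·K)/(1509.15 K) = 1.920×10⁻⁶ m.
That is 1.92 μm, in the infrared range.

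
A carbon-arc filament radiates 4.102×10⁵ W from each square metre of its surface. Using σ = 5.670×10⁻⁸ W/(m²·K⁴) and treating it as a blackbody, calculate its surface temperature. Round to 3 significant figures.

I = σT⁴, so T = (I/σ)^(1/4) = (4.102×10⁵/(5.670×10⁻⁸))^(1/4) = 1.64×10³ K.

T ≈ 1.64×10³ K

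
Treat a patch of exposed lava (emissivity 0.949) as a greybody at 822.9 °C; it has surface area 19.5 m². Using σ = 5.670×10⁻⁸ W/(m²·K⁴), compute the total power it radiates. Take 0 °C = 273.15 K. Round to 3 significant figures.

T = 822.9 °C + 273.15 = 1096.05 K.
Area A = 19.5 m².
P = εσAT⁴ = 0.949 × 5.670×10⁻⁸ × 19.5 × (1096.05)⁴ = 1.51×10⁶ W.

P ≈ 1.51×10⁶ W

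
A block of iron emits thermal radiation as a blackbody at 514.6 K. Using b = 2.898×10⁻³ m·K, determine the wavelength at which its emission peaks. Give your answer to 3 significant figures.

λ_max ≈ 5.63 μm

Wien's displacement law: λ_max = b/T = (2.898×10⁻³ m·K)/(514.6 K) = 5.632×10⁻⁶ m.
That is 5.63 μm, in the infrared range.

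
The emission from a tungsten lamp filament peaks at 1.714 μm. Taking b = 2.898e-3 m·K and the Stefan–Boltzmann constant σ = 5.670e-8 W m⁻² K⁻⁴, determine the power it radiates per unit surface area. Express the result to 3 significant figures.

Wien's law: T = b/λ_max = 2.898×10⁻³/1.714×10⁻⁶ = 1690.78 K.
Then I = σT⁴ = 5.670×10⁻⁸×(1690.78)⁴ = 4.63×10⁵ W/m².

I ≈ 4.63×10⁵ W/m²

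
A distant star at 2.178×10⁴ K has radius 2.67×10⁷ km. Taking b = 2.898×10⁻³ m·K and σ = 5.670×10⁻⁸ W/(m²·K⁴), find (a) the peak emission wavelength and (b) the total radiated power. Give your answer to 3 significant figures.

(a) λ_max = b/T = 2.898×10⁻³/2.178×10⁴ = 1.331×10⁻⁷ m = 133 nm.
Surface area A = 4πR² = 4π(2.67×10¹⁰ m)² = 8.95844×10²¹ m².
(b) P = σAT⁴ = 5.670×10⁻⁸×8.95844×10²¹×(2.178×10⁴)⁴ = 1.14×10³² W.

λ_max ≈ 133 nm; P ≈ 1.14×10³² W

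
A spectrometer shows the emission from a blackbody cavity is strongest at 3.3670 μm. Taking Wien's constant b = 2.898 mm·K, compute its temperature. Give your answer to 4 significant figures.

T ≈ 860.7 K

Wien's law gives T = b/λ_max = (2.898×10⁻³ m·K)/(3.3670×10⁻⁶ m) = 860.7 K.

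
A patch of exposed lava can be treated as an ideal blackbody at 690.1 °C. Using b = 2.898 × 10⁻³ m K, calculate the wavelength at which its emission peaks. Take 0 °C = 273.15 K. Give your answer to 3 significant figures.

λ_max ≈ 3.01 μm

T = 690.1 °C + 273.15 = 963.25 K.
Wien's displacement law: λ_max = b/T = (2.898×10⁻³ m·K)/(963.25 K) = 3.009×10⁻⁶ m.
That is 3.01 μm, in the infrared range.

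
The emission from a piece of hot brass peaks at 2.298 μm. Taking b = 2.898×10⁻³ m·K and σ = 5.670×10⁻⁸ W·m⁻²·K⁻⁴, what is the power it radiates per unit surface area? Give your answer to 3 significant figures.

I ≈ 1.43×10⁵ W/m²

Wien's law: T = b/λ_max = 2.898×10⁻³/2.298×10⁻⁶ = 1261.10 K.
Then I = σT⁴ = 5.670×10⁻⁸×(1261.10)⁴ = 1.43×10⁵ W/m².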